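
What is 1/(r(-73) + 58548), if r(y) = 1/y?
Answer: 73/4274003 ≈ 1.7080e-5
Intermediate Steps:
1/(r(-73) + 58548) = 1/(1/(-73) + 58548) = 1/(-1/73 + 58548) = 1/(4274003/73) = 73/4274003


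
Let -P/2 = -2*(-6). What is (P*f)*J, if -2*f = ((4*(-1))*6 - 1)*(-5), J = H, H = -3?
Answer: -4500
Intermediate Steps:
P = -24 (P = -(-4)*(-6) = -2*12 = -24)
J = -3
f = -125/2 (f = -((4*(-1))*6 - 1)*(-5)/2 = -(-4*6 - 1)*(-5)/2 = -(-24 - 1)*(-5)/2 = -(-25)*(-5)/2 = -½*125 = -125/2 ≈ -62.500)
(P*f)*J = -24*(-125/2)*(-3) = 1500*(-3) = -4500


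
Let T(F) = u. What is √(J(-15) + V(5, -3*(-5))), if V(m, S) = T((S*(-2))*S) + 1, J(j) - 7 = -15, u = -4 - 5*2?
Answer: I*√21 ≈ 4.5826*I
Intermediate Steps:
u = -14 (u = -4 - 10 = -14)
T(F) = -14
J(j) = -8 (J(j) = 7 - 15 = -8)
V(m, S) = -13 (V(m, S) = -14 + 1 = -13)
√(J(-15) + V(5, -3*(-5))) = √(-8 - 13) = √(-21) = I*√21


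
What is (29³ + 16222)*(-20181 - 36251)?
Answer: -2291759952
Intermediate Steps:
(29³ + 16222)*(-20181 - 36251) = (24389 + 16222)*(-56432) = 40611*(-56432) = -2291759952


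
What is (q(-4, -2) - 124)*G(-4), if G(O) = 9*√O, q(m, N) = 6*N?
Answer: -2448*I ≈ -2448.0*I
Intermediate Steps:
(q(-4, -2) - 124)*G(-4) = (6*(-2) - 124)*(9*√(-4)) = (-12 - 124)*(9*(2*I)) = -2448*I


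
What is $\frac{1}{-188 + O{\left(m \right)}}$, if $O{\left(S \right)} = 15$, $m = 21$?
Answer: $- \frac{1}{173} \approx -0.0057803$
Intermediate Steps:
$\frac{1}{-188 + O{\left(m \right)}} = \frac{1}{-188 + 15} = \frac{1}{-173} = - \frac{1}{173}$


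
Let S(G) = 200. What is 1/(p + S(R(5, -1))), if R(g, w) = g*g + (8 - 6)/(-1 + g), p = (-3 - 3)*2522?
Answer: -1/14932 ≈ -6.6970e-5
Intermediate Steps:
p = -15132 (p = -6*2522 = -15132)
R(g, w) = g² + 2/(-1 + g)
1/(p + S(R(5, -1))) = 1/(-15132 + 200) = 1/(-14932) = -1/14932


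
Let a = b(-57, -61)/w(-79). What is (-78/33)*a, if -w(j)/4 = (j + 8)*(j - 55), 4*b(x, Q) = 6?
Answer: 39/418616 ≈ 9.3164e-5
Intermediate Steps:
b(x, Q) = 3/2 (b(x, Q) = (1/4)*6 = 3/2)
w(j) = -4*(-55 + j)*(8 + j) (w(j) = -4*(j + 8)*(j - 55) = -4*(8 + j)*(-55 + j) = -4*(-55 + j)*(8 + j))
a = -3/76112 (a = 3/(2*(1760 - 4*(-79)**2 + 188*(-79))) = 3/(2*(1760 - 4*6241 - 14852)) = 3/(2*(1760 - 24964 - 14852)) = (3/2)/(-38056) = (3/2)*(-1/38056) = -3/76112 ≈ -3.9416e-5)
(-78/33)*a = -78/33*(-3/76112) = -78*1/33*(-3/76112) = -26/11*(-3/76112) = 39/418616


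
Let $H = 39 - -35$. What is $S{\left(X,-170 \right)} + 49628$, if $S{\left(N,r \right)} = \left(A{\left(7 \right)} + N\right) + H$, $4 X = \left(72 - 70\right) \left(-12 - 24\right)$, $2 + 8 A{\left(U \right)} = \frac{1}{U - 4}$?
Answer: $\frac{1192411}{24} \approx 49684.0$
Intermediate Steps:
$A{\left(U \right)} = - \frac{1}{4} + \frac{1}{8 \left(-4 + U\right)}$ ($A{\left(U \right)} = - \frac{1}{4} + \frac{1}{8 \left(U - 4\right)} = - \frac{1}{4} + \frac{1}{8 \left(-4 + U\right)}$)
$X = -18$ ($X = \frac{\left(72 - 70\right) \left(-12 - 24\right)}{4} = \frac{2 \left(-36\right)}{4} = \frac{1}{4} \left(-72\right) = -18$)
$H = 74$ ($H = 39 + 35 = 74$)
$S{\left(N,r \right)} = \frac{1771}{24} + N$ ($S{\left(N,r \right)} = \left(\frac{9 - 14}{8 \left(-4 + 7\right)} + N\right) + 74 = \left(\frac{9 - 14}{8 \cdot 3} + N\right) + 74 = \left(\frac{1}{8} \cdot \frac{1}{3} \left(-5\right) + N\right) + 74 = \left(- \frac{5}{24} + N\right) + 74 = \frac{1771}{24} + N$)
$S{\left(X,-170 \right)} + 49628 = \left(\frac{1771}{24} - 18\right) + 49628 = \frac{1339}{24} + 49628 = \frac{1192411}{24}$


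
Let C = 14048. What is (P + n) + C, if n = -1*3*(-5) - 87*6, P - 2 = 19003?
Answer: 32546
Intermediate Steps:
P = 19005 (P = 2 + 19003 = 19005)
n = -507 (n = -3*(-5) - 522 = 15 - 522 = -507)
(P + n) + C = (19005 - 507) + 14048 = 18498 + 14048 = 32546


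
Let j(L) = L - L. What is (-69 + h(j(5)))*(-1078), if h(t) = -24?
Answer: 100254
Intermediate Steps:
j(L) = 0
(-69 + h(j(5)))*(-1078) = (-69 - 24)*(-1078) = -93*(-1078) = 100254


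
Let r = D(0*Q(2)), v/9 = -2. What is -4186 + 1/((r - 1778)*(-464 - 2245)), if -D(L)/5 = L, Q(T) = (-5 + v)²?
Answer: -20162295971/4816602 ≈ -4186.0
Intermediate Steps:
v = -18 (v = 9*(-2) = -18)
Q(T) = 529 (Q(T) = (-5 - 18)² = (-23)² = 529)
D(L) = -5*L
r = 0 (r = -0*529 = -5*0 = 0)
-4186 + 1/((r - 1778)*(-464 - 2245)) = -4186 + 1/((0 - 1778)*(-464 - 2245)) = -4186 + 1/(-1778*(-2709)) = -4186 + 1/4816602 = -20162295971/4816602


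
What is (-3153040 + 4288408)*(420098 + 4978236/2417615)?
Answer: 1153125387709568208/2417615 ≈ 4.7697e+11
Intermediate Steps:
(-3153040 + 4288408)*(420098 + 4978236/2417615) = 1135368*(420098 + 4978236*(1/2417615)) = 1135368*(420098 + 4978236/2417615) = 1135368*(1015640204506/2417615) = 1153125387709568208/2417615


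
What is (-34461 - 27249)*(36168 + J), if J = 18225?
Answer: -3356592030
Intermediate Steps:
(-34461 - 27249)*(36168 + J) = (-34461 - 27249)*(36168 + 18225) = -61710*54393 = -3356592030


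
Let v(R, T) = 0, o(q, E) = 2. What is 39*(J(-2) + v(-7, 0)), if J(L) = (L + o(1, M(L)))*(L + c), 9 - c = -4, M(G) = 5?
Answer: 0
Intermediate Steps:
c = 13 (c = 9 - 1*(-4) = 9 + 4 = 13)
J(L) = (2 + L)*(13 + L) (J(L) = (L + 2)*(L + 13) = (2 + L)*(13 + L))
39*(J(-2) + v(-7, 0)) = 39*((26 + (-2)² + 15*(-2)) + 0) = 39*((26 + 4 - 30) + 0) = 39*(0 + 0) = 39*0 = 0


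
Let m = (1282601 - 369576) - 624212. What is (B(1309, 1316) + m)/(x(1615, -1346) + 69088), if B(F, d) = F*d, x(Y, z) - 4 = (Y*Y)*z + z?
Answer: -2011457/3510603104 ≈ -0.00057297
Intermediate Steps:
m = 288813 (m = 913025 - 624212 = 288813)
x(Y, z) = 4 + z + z*Y² (x(Y, z) = 4 + ((Y*Y)*z + z) = 4 + (Y²*z + z) = 4 + (z*Y² + z) = 4 + (z + z*Y²) = 4 + z + z*Y²)
(B(1309, 1316) + m)/(x(1615, -1346) + 69088) = (1309*1316 + 288813)/((4 - 1346 - 1346*1615²) + 69088) = (1722644 + 288813)/((4 - 1346 - 1346*2608225) + 69088) = 2011457/((4 - 1346 - 3510670850) + 69088) = 2011457/(-3510672192 + 69088) = 2011457/(-3510603104) = 2011457*(-1/3510603104) = -2011457/3510603104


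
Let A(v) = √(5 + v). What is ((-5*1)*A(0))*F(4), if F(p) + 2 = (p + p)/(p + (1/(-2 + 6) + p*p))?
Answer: 650*√5/81 ≈ 17.944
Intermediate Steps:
F(p) = -2 + 2*p/(¼ + p + p²) (F(p) = -2 + (p + p)/(p + (1/(-2 + 6) + p*p)) = -2 + (2*p)/(p + (1/4 + p²)) = -2 + (2*p)/(p + (¼ + p²)) = -2 + (2*p)/(¼ + p + p²) = -2 + 2*p/(¼ + p + p²))
((-5*1)*A(0))*F(4) = ((-5*1)*√(5 + 0))*(2*(-1 - 4*4²)/(1 + 4*4 + 4*4²)) = (-5*√5)*(2*(-1 - 4*16)/(1 + 16 + 4*16)) = (-5*√5)*(2*(-1 - 64)/(1 + 16 + 64)) = (-5*√5)*(2*(-65)/81) = (-5*√5)*(2*(1/81)*(-65)) = -5*√5*(-130/81) = 650*√5/81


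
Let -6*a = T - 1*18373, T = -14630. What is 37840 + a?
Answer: 86681/2 ≈ 43341.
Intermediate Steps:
a = 11001/2 (a = -(-14630 - 1*18373)/6 = -(-14630 - 18373)/6 = -1/6*(-33003) = 11001/2 ≈ 5500.5)
37840 + a = 37840 + 11001/2 = 86681/2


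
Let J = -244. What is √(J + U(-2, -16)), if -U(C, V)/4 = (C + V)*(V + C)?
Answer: 2*I*√385 ≈ 39.243*I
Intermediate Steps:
U(C, V) = -4*(C + V)² (U(C, V) = -4*(C + V)*(V + C) = -4*(C + V)*(C + V) = -4*(C + V)²)
√(J + U(-2, -16)) = √(-244 - 4*(-2 - 16)²) = √(-244 - 4*(-18)²) = √(-244 - 4*324) = √(-244 - 1296) = √(-1540) = 2*I*√385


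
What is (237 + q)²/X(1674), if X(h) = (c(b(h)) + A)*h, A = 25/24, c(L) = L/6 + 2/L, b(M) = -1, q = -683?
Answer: -795664/7533 ≈ -105.62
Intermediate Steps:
c(L) = 2/L + L/6 (c(L) = L*(⅙) + 2/L = L/6 + 2/L = 2/L + L/6)
A = 25/24 (A = 25*(1/24) = 25/24 ≈ 1.0417)
X(h) = -9*h/8 (X(h) = ((2/(-1) + (⅙)*(-1)) + 25/24)*h = ((2*(-1) - ⅙) + 25/24)*h = ((-2 - ⅙) + 25/24)*h = (-13/6 + 25/24)*h = -9*h/8)
(237 + q)²/X(1674) = (237 - 683)²/((-9/8*1674)) = (-446)²/(-7533/4) = 198916*(-4/7533) = -795664/7533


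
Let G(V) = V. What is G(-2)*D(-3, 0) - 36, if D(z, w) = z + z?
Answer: -24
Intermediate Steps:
D(z, w) = 2*z
G(-2)*D(-3, 0) - 36 = -4*(-3) - 36 = -2*(-6) - 36 = 12 - 36 = -24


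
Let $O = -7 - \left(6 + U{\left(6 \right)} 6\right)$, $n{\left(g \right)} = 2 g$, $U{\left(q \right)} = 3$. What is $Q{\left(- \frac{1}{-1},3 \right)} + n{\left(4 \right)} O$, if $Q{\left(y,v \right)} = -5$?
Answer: $-253$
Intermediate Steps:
$O = -31$ ($O = -7 - \left(6 + 3 \cdot 6\right) = -7 - \left(6 + 18\right) = -7 - 24 = -31$)
$Q{\left(- \frac{1}{-1},3 \right)} + n{\left(4 \right)} O = -5 + 2 \cdot 4 \left(-31\right) = -5 + 8 \left(-31\right) = -5 - 248 = -253$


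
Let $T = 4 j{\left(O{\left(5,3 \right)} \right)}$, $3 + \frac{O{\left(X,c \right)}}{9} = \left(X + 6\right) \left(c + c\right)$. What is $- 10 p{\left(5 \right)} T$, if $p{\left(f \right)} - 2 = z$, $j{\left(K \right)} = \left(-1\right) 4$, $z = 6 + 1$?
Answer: $1440$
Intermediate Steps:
$O{\left(X,c \right)} = -27 + 18 c \left(6 + X\right)$ ($O{\left(X,c \right)} = -27 + 9 \left(X + 6\right) \left(c + c\right) = -27 + 9 \left(6 + X\right) 2 c = -27 + 9 \cdot 2 c \left(6 + X\right) = -27 + 18 c \left(6 + X\right)$)
$z = 7$
$j{\left(K \right)} = -4$
$p{\left(f \right)} = 9$ ($p{\left(f \right)} = 2 + 7 = 9$)
$T = -16$ ($T = 4 \left(-4\right) = -16$)
$- 10 p{\left(5 \right)} T = \left(-10\right) 9 \left(-16\right) = \left(-90\right) \left(-16\right) = 1440$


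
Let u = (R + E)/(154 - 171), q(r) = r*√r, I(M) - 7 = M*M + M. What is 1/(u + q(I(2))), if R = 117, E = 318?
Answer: 7395/445708 + 3757*√13/445708 ≈ 0.046984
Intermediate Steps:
I(M) = 7 + M + M² (I(M) = 7 + (M*M + M) = 7 + (M² + M) = 7 + (M + M²) = 7 + M + M²)
q(r) = r^(3/2)
u = -435/17 (u = (117 + 318)/(154 - 171) = 435/(-17) = 435*(-1/17) = -435/17 ≈ -25.588)
1/(u + q(I(2))) = 1/(-435/17 + (7 + 2 + 2²)^(3/2)) = 1/(-435/17 + (7 + 2 + 4)^(3/2)) = 1/(-435/17 + 13^(3/2)) = 1/(-435/17 + 13*√13)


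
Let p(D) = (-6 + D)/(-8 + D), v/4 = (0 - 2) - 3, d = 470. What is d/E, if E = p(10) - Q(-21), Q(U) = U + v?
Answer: 470/43 ≈ 10.930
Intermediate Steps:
v = -20 (v = 4*((0 - 2) - 3) = 4*(-2 - 3) = 4*(-5) = -20)
p(D) = (-6 + D)/(-8 + D)
Q(U) = -20 + U (Q(U) = U - 20 = -20 + U)
E = 43 (E = (-6 + 10)/(-8 + 10) - (-20 - 21) = 4/2 - 1*(-41) = (½)*4 + 41 = 2 + 41 = 43)
d/E = 470/43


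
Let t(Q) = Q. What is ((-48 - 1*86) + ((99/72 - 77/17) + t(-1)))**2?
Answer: 353026521/18496 ≈ 19087.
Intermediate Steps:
((-48 - 1*86) + ((99/72 - 77/17) + t(-1)))**2 = ((-48 - 1*86) + ((99/72 - 77/17) - 1))**2 = ((-48 - 86) + ((99*(1/72) - 77*1/17) - 1))**2 = (-134 + ((11/8 - 77/17) - 1))**2 = (-134 + (-429/136 - 1))**2 = (-134 - 565/136)**2 = (-18789/136)**2 = 353026521/18496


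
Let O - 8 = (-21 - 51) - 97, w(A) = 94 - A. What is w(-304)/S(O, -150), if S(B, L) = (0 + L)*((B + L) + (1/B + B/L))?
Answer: 64078/7484879 ≈ 0.0085610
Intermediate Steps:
O = -161 (O = 8 + ((-21 - 51) - 97) = 8 + (-72 - 97) = 8 - 169 = -161)
S(B, L) = L*(B + L + 1/B + B/L) (S(B, L) = L*((B + L) + (1/B + B/L)) = L*(B + L + 1/B + B/L))
w(-304)/S(O, -150) = (94 - 1*(-304))/(-161 + (-150)² - 161*(-150) - 150/(-161)) = (94 + 304)/(-161 + 22500 + 24150 - 150*(-1/161)) = 398/(-161 + 22500 + 24150 + 150/161) = 398/(7484879/161) = 398*(161/7484879) = 64078/7484879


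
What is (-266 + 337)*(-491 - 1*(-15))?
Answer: -33796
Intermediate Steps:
(-266 + 337)*(-491 - 1*(-15)) = 71*(-491 + 15) = 71*(-476) = -33796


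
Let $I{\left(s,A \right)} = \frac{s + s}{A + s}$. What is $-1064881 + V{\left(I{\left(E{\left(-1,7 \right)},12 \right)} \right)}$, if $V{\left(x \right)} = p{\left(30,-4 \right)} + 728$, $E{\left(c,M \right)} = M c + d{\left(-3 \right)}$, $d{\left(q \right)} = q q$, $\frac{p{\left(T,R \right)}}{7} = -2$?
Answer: $-1064167$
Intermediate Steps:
$p{\left(T,R \right)} = -14$ ($p{\left(T,R \right)} = 7 \left(-2\right) = -14$)
$d{\left(q \right)} = q^{2}$
$E{\left(c,M \right)} = 9 + M c$ ($E{\left(c,M \right)} = M c + \left(-3\right)^{2} = M c + 9 = 9 + M c$)
$I{\left(s,A \right)} = \frac{2 s}{A + s}$
$V{\left(x \right)} = 714$ ($V{\left(x \right)} = -14 + 728 = 714$)
$-1064881 + V{\left(I{\left(E{\left(-1,7 \right)},12 \right)} \right)} = -1064881 + 714 = -1064167$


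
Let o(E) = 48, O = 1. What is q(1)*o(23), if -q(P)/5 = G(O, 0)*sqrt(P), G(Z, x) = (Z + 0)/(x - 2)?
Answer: 120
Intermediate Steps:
G(Z, x) = Z/(-2 + x)
q(P) = 5*sqrt(P)/2 (q(P) = -5*1/(-2 + 0)*sqrt(P) = -5*1/(-2)*sqrt(P) = -5*1*(-1/2)*sqrt(P) = -(-5)*sqrt(P)/2 = 5*sqrt(P)/2)
q(1)*o(23) = (5*sqrt(1)/2)*48 = ((5/2)*1)*48 = (5/2)*48 = 120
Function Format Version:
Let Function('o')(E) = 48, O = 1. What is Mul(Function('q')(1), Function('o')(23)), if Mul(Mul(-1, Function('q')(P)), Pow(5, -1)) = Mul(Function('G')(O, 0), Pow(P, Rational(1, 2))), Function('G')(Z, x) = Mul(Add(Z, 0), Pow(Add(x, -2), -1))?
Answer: 120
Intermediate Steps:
Function('G')(Z, x) = Mul(Z, Pow(Add(-2, x), -1))
Function('q')(P) = Mul(Rational(5, 2), Pow(P, Rational(1, 2))) (Function('q')(P) = Mul(-5, Mul(Mul(1, Pow(Add(-2, 0), -1)), Pow(P, Rational(1, 2)))) = Mul(-5, Mul(Mul(1, Pow(-2, -1)), Pow(P, Rational(1, 2)))) = Mul(-5, Mul(Mul(1, Rational(-1, 2)), Pow(P, Rational(1, 2)))) = Mul(-5, Mul(Rational(-1, 2), Pow(P, Rational(1, 2)))) = Mul(Rational(5, 2), Pow(P, Rational(1, 2))))
Mul(Function('q')(1), Function('o')(23)) = Mul(Mul(Rational(5, 2), Pow(1, Rational(1, 2))), 48) = Mul(Mul(Rational(5, 2), 1), 48) = Mul(Rational(5, 2), 48) = 120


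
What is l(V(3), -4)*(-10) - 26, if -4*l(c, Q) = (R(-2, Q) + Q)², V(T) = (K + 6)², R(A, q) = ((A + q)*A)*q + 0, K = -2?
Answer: 6734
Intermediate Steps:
R(A, q) = A*q*(A + q) (R(A, q) = (A*(A + q))*q + 0 = A*q*(A + q) + 0 = A*q*(A + q))
V(T) = 16 (V(T) = (-2 + 6)² = 4² = 16)
l(c, Q) = -(Q - 2*Q*(-2 + Q))²/4 (l(c, Q) = -(-2*Q*(-2 + Q) + Q)²/4 = -(Q - 2*Q*(-2 + Q))²/4)
l(V(3), -4)*(-10) - 26 = -¼*(-4)²*(-5 + 2*(-4))²*(-10) - 26 = -¼*16*(-5 - 8)²*(-10) - 26 = -¼*16*(-13)²*(-10) - 26 = -¼*16*169*(-10) - 26 = -676*(-10) - 26 = 6760 - 26 = 6734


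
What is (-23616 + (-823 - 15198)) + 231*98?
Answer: -16999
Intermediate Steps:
(-23616 + (-823 - 15198)) + 231*98 = (-23616 - 16021) + 22638 = -39637 + 22638 = -16999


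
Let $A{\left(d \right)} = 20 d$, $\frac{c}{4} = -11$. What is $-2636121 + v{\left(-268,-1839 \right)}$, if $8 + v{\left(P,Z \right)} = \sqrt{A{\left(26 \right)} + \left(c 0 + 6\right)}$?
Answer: $-2636129 + \sqrt{526} \approx -2.6361 \cdot 10^{6}$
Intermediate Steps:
$c = -44$ ($c = 4 \left(-11\right) = -44$)
$v{\left(P,Z \right)} = -8 + \sqrt{526}$ ($v{\left(P,Z \right)} = -8 + \sqrt{20 \cdot 26 + \left(\left(-44\right) 0 + 6\right)} = -8 + \sqrt{520 + \left(0 + 6\right)} = -8 + \sqrt{520 + 6} = -8 + \sqrt{526}$)
$-2636121 + v{\left(-268,-1839 \right)} = -2636121 - \left(8 - \sqrt{526}\right) = -2636129 + \sqrt{526}$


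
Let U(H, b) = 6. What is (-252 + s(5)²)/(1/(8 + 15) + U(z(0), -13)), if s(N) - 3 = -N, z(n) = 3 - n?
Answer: -5704/139 ≈ -41.036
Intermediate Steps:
s(N) = 3 - N
(-252 + s(5)²)/(1/(8 + 15) + U(z(0), -13)) = (-252 + (3 - 1*5)²)/(1/(8 + 15) + 6) = (-252 + (3 - 5)²)/(1/23 + 6) = (-252 + (-2)²)/(1*(1/23) + 6) = (-252 + 4)/(1/23 + 6) = -248/139/23 = -248*23/139 = -5704/139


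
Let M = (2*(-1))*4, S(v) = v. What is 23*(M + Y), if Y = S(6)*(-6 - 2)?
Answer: -1288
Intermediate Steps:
Y = -48 (Y = 6*(-6 - 2) = 6*(-8) = -48)
M = -8 (M = -2*4 = -8)
23*(M + Y) = 23*(-8 - 48) = 23*(-56) = -1288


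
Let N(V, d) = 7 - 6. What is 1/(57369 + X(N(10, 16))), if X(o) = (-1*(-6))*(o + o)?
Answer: 1/57381 ≈ 1.7427e-5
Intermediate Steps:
N(V, d) = 1
X(o) = 12*o (X(o) = 6*(2*o) = 12*o)
1/(57369 + X(N(10, 16))) = 1/(57369 + 12*1) = 1/(57369 + 12) = 1/57381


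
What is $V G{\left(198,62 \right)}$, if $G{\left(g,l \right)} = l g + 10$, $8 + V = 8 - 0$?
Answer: $0$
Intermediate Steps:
$V = 0$ ($V = -8 + \left(8 - 0\right) = -8 + \left(8 + 0\right) = -8 + 8 = 0$)
$G{\left(g,l \right)} = 10 + g l$ ($G{\left(g,l \right)} = g l + 10 = 10 + g l$)
$V G{\left(198,62 \right)} = 0 \left(10 + 198 \cdot 62\right) = 0 \left(10 + 12276\right) = 0 \cdot 12286 = 0$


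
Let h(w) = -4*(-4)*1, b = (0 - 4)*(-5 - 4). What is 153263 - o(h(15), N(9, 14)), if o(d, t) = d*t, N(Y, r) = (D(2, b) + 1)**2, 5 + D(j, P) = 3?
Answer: 153247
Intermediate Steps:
b = 36 (b = -4*(-9) = 36)
D(j, P) = -2 (D(j, P) = -5 + 3 = -2)
N(Y, r) = 1 (N(Y, r) = (-2 + 1)**2 = (-1)**2 = 1)
h(w) = 16 (h(w) = 16*1 = 16)
153263 - o(h(15), N(9, 14)) = 153263 - 16 = 153247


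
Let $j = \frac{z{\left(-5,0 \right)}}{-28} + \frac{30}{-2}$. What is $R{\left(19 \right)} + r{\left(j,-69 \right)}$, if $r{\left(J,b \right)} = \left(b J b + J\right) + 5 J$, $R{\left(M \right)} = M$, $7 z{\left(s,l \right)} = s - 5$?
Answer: $- \frac{997399}{14} \approx -71243.0$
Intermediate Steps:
$z{\left(s,l \right)} = - \frac{5}{7} + \frac{s}{7}$ ($z{\left(s,l \right)} = \frac{s - 5}{7} = \frac{-5 + s}{7} = - \frac{5}{7} + \frac{s}{7}$)
$j = - \frac{1465}{98}$ ($j = \frac{- \frac{5}{7} + \frac{1}{7} \left(-5\right)}{-28} + \frac{30}{-2} = \left(- \frac{5}{7} - \frac{5}{7}\right) \left(- \frac{1}{28}\right) + 30 \left(- \frac{1}{2}\right) = \left(- \frac{10}{7}\right) \left(- \frac{1}{28}\right) - 15 = \frac{5}{98} - 15 = - \frac{1465}{98} \approx -14.949$)
$r{\left(J,b \right)} = 6 J + J b^{2}$ ($r{\left(J,b \right)} = \left(J b b + J\right) + 5 J = \left(J b^{2} + J\right) + 5 J = \left(J + J b^{2}\right) + 5 J = 6 J + J b^{2}$)
$R{\left(19 \right)} + r{\left(j,-69 \right)} = 19 - \frac{1465 \left(6 + \left(-69\right)^{2}\right)}{98} = 19 - \frac{1465 \left(6 + 4761\right)}{98} = 19 - \frac{997665}{14} = - \frac{997399}{14}$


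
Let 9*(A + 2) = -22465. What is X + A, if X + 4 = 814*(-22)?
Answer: -183691/9 ≈ -20410.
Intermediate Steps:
A = -22483/9 (A = -2 + (⅑)*(-22465) = -2 - 22465/9 = -22483/9 ≈ -2498.1)
X = -17912 (X = -4 + 814*(-22) = -4 - 17908 = -17912)
X + A = -17912 - 22483/9 = -183691/9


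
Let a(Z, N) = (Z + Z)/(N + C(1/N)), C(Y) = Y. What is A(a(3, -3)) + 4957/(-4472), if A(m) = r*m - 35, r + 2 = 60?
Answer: -3141769/22360 ≈ -140.51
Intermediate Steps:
r = 58 (r = -2 + 60 = 58)
a(Z, N) = 2*Z/(N + 1/N) (a(Z, N) = (Z + Z)/(N + 1/N) = (2*Z)/(N + 1/N) = 2*Z/(N + 1/N))
A(m) = -35 + 58*m (A(m) = 58*m - 35 = -35 + 58*m)
A(a(3, -3)) + 4957/(-4472) = (-35 + 58*(2*(-3)*3/(1 + (-3)²))) + 4957/(-4472) = (-35 + 58*(2*(-3)*3/(1 + 9))) + 4957*(-1/4472) = (-35 + 58*(2*(-3)*3/10)) - 4957/4472 = (-35 + 58*(2*(-3)*3*(⅒))) - 4957/4472 = (-35 + 58*(-9/5)) - 4957/4472 = (-35 - 522/5) - 4957/4472 = -697/5 - 4957/4472 = -3141769/22360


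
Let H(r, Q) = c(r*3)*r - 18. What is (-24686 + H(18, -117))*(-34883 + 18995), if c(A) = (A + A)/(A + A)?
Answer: 392211168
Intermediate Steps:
c(A) = 1 (c(A) = (2*A)/((2*A)) = (2*A)*(1/(2*A)) = 1)
H(r, Q) = -18 + r (H(r, Q) = 1*r - 18 = r - 18 = -18 + r)
(-24686 + H(18, -117))*(-34883 + 18995) = (-24686 + (-18 + 18))*(-34883 + 18995) = (-24686 + 0)*(-15888) = -24686*(-15888) = 392211168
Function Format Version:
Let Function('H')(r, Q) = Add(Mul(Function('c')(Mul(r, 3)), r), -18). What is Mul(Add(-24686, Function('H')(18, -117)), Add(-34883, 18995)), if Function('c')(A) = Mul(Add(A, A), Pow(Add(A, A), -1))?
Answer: 392211168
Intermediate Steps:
Function('c')(A) = 1 (Function('c')(A) = Mul(Mul(2, A), Pow(Mul(2, A), -1)) = Mul(Mul(2, A), Mul(Rational(1, 2), Pow(A, -1))) = 1)
Function('H')(r, Q) = Add(-18, r) (Function('H')(r, Q) = Add(Mul(1, r), -18) = Add(r, -18) = Add(-18, r))
Mul(Add(-24686, Function('H')(18, -117)), Add(-34883, 18995)) = Mul(Add(-24686, Add(-18, 18)), Add(-34883, 18995)) = Mul(Add(-24686, 0), -15888) = Mul(-24686, -15888) = 392211168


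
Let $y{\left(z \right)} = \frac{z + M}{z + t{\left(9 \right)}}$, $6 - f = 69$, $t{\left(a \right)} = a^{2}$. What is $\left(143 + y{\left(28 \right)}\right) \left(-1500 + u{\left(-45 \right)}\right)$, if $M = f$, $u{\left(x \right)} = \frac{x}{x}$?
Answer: $- \frac{23312448}{109} \approx -2.1388 \cdot 10^{5}$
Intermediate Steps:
$u{\left(x \right)} = 1$
$f = -63$ ($f = 6 - 69 = -63$)
$M = -63$
$y{\left(z \right)} = \frac{-63 + z}{81 + z}$ ($y{\left(z \right)} = \frac{z - 63}{z + 9^{2}} = \frac{-63 + z}{z + 81} = \frac{-63 + z}{81 + z}$)
$\left(143 + y{\left(28 \right)}\right) \left(-1500 + u{\left(-45 \right)}\right) = \left(143 + \frac{-63 + 28}{81 + 28}\right) \left(-1500 + 1\right) = \left(143 + \frac{1}{109} \left(-35\right)\right) \left(-1499\right) = \left(143 - \frac{35}{109}\right) \left(-1499\right) = \frac{15552}{109} \left(-1499\right) = - \frac{23312448}{109}$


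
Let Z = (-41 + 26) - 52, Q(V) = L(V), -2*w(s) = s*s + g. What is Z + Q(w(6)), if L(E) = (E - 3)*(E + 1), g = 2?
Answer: 329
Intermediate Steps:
w(s) = -1 - s²/2 (w(s) = -(s*s + 2)/2 = -(s² + 2)/2 = -(2 + s²)/2 = -1 - s²/2)
L(E) = (1 + E)*(-3 + E) (L(E) = (-3 + E)*(1 + E) = (1 + E)*(-3 + E))
Q(V) = -3 + V² - 2*V
Z = -67 (Z = -15 - 52 = -67)
Z + Q(w(6)) = -67 + (-3 + (-1 - ½*6²)² - 2*(-1 - ½*6²)) = -67 + (-3 + (-1 - ½*36)² - 2*(-1 - ½*36)) = -67 + (-3 + (-1 - 18)² - 2*(-1 - 18)) = -67 + (-3 + (-19)² - 2*(-19)) = -67 + (-3 + 361 + 38) = -67 + 396 = 329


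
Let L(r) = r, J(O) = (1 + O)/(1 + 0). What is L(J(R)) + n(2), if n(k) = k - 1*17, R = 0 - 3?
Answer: -17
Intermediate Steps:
R = -3
J(O) = 1 + O (J(O) = (1 + O)/1 = (1 + O)*1 = 1 + O)
n(k) = -17 + k (n(k) = k - 17 = -17 + k)
L(J(R)) + n(2) = (1 - 3) + (-17 + 2) = -2 - 15 = -17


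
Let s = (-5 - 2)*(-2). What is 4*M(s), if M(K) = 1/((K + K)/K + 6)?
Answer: ½ ≈ 0.50000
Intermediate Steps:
s = 14 (s = -7*(-2) = 14)
M(K) = ⅛ (M(K) = 1/((2*K)/K + 6) = 1/(2 + 6) = 1/8 = ⅛)
4*M(s) = 4*(⅛) = ½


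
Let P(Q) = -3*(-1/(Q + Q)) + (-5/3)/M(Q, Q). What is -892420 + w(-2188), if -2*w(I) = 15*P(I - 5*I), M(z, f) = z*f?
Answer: -136714289236255/153195008 ≈ -8.9242e+5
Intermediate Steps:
M(z, f) = f*z
P(Q) = -5/(3*Q**2) + 3/(2*Q) (P(Q) = -3*(-1/(Q + Q)) + (-5/3)/((Q*Q)) = -3*(-1/(2*Q)) + (-5*1/3)/(Q**2) = -3*(-1/(2*Q)) - 5/(3*Q**2) = -(-3)/(2*Q) - 5/(3*Q**2) = 3/(2*Q) - 5/(3*Q**2) = -5/(3*Q**2) + 3/(2*Q))
w(I) = -5*(-10 - 36*I)/(64*I**2) (w(I) = -15*(-10 + 9*(I - 5*I))/(6*(I - 5*I)**2)/2 = -15*(-10 + 9*(-4*I))/(6*(-4*I)**2)/2 = -15*(1/(16*I**2))*(-10 - 36*I)/6/2 = -15*(-10 - 36*I)/(96*I**2)/2 = -5*(-10 - 36*I)/(64*I**2))
-892420 + w(-2188) = -892420 + (5/32)*(5 + 18*(-2188))/(-2188)**2 = -892420 + (5/32)*(1/4787344)*(5 - 39384) = -892420 + (5/32)*(1/4787344)*(-39379) = -892420 - 196895/153195008 = -136714289236255/153195008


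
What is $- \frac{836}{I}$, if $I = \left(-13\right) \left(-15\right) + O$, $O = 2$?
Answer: $- \frac{836}{197} \approx -4.2437$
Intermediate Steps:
$I = 197$ ($I = \left(-13\right) \left(-15\right) + 2 = 195 + 2 = 197$)
$- \frac{836}{I} = - \frac{836}{197}$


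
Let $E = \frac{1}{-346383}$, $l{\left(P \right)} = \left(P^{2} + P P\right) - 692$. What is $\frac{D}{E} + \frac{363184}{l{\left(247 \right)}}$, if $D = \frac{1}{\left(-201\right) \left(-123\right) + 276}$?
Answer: $- \frac{5491004507}{505504779} \approx -10.862$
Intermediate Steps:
$D = \frac{1}{24999}$ ($D = \frac{1}{24723 + 276} = \frac{1}{24999} \approx 4.0002 \cdot 10^{-5}$)
$l{\left(P \right)} = -692 + 2 P^{2}$ ($l{\left(P \right)} = \left(P^{2} + P^{2}\right) - 692 = 2 P^{2} - 692 = -692 + 2 P^{2}$)
$E = - \frac{1}{346383} \approx -2.887 \cdot 10^{-6}$
$\frac{D}{E} + \frac{363184}{l{\left(247 \right)}} = \frac{1}{24999 \left(- \frac{1}{346383}\right)} + \frac{363184}{-692 + 2 \cdot 247^{2}} = \frac{1}{24999} \left(-346383\right) + \frac{363184}{-692 + 2 \cdot 61009} = - \frac{115461}{8333} + \frac{363184}{-692 + 122018} = - \frac{115461}{8333} + \frac{363184}{121326} = - \frac{115461}{8333} + 363184 \cdot \frac{1}{121326} = - \frac{115461}{8333} + \frac{181592}{60663} = - \frac{5491004507}{505504779}$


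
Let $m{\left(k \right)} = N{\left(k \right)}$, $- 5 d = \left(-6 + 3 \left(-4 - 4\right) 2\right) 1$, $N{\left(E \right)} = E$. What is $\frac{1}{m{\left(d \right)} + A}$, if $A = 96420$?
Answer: $\frac{5}{482154} \approx 1.037 \cdot 10^{-5}$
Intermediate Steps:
$d = \frac{54}{5}$ ($d = - \frac{\left(-6 + 3 \left(-4 - 4\right) 2\right) 1}{5} = - \frac{\left(-6 + 3 \left(\left(-8\right) 2\right)\right) 1}{5} = - \frac{\left(-6 + 3 \left(-16\right)\right) 1}{5} = - \frac{\left(-6 - 48\right) 1}{5} = - \frac{\left(-54\right) 1}{5} = \left(- \frac{1}{5}\right) \left(-54\right) = \frac{54}{5} \approx 10.8$)
$m{\left(k \right)} = k$
$\frac{1}{m{\left(d \right)} + A} = \frac{1}{\frac{54}{5} + 96420} = \frac{1}{\frac{482154}{5}} = \frac{5}{482154}$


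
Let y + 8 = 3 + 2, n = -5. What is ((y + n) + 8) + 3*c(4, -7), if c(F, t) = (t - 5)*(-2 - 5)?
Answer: 252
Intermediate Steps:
c(F, t) = 35 - 7*t (c(F, t) = (-5 + t)*(-7) = 35 - 7*t)
y = -3 (y = -8 + (3 + 2) = -8 + 5 = -3)
((y + n) + 8) + 3*c(4, -7) = ((-3 - 5) + 8) + 3*(35 - 7*(-7)) = (-8 + 8) + 3*(35 + 49) = 0 + 3*84 = 0 + 252 = 252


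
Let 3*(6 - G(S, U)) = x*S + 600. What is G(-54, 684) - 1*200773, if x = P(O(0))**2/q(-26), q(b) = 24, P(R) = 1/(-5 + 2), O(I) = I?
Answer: -2411603/12 ≈ -2.0097e+5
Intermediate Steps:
P(R) = -1/3 (P(R) = 1/(-3) = -1/3)
x = 1/216 (x = (-1/3)**2/24 = (1/9)*(1/24) = 1/216 ≈ 0.0046296)
G(S, U) = -194 - S/648 (G(S, U) = 6 - (S/216 + 600)/3 = 6 - (600 + S/216)/3 = 6 + (-200 - S/648) = -194 - S/648)
G(-54, 684) - 1*200773 = (-194 - 1/648*(-54)) - 1*200773 = (-194 + 1/12) - 200773 = -2327/12 - 200773 = -2411603/12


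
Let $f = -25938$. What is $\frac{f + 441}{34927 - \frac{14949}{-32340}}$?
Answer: $- \frac{24987060}{34228913} \approx -0.73$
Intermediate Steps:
$\frac{f + 441}{34927 - \frac{14949}{-32340}} = \frac{-25938 + 441}{34927 - \frac{14949}{-32340}} = - \frac{25497}{34927 - - \frac{453}{980}} = - \frac{25497}{34927 + \frac{453}{980}} = - \frac{25497}{\frac{34228913}{980}} = \left(-25497\right) \frac{980}{34228913} = - \frac{24987060}{34228913}$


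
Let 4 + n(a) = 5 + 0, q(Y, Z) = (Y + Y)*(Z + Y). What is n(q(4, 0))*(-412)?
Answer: -412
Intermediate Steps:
q(Y, Z) = 2*Y*(Y + Z) (q(Y, Z) = (2*Y)*(Y + Z) = 2*Y*(Y + Z))
n(a) = 1 (n(a) = -4 + (5 + 0) = -4 + 5 = 1)
n(q(4, 0))*(-412) = 1*(-412) = -412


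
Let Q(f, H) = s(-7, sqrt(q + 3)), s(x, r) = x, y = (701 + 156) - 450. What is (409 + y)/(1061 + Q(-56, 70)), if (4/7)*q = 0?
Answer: 24/31 ≈ 0.77419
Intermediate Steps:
q = 0 (q = (7/4)*0 = 0)
y = 407 (y = 857 - 450 = 407)
Q(f, H) = -7
(409 + y)/(1061 + Q(-56, 70)) = (409 + 407)/(1061 - 7) = 816/1054 = 816*(1/1054) = 24/31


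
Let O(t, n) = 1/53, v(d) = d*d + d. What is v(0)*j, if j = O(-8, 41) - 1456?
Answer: 0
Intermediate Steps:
v(d) = d + d² (v(d) = d² + d = d + d²)
O(t, n) = 1/53
j = -77167/53 (j = 1/53 - 1456 = -77167/53 ≈ -1456.0)
v(0)*j = (0*(1 + 0))*(-77167/53) = (0*1)*(-77167/53) = 0*(-77167/53) = 0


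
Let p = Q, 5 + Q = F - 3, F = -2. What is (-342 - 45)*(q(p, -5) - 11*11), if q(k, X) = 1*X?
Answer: 48762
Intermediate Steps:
Q = -10 (Q = -5 + (-2 - 3) = -5 - 5 = -10)
p = -10
q(k, X) = X
(-342 - 45)*(q(p, -5) - 11*11) = (-342 - 45)*(-5 - 11*11) = -387*(-5 - 121) = -387*(-126) = 48762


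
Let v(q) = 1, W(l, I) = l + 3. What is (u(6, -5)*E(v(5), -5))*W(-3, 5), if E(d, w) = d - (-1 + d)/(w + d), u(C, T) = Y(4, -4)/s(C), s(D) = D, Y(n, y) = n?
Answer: 0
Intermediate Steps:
W(l, I) = 3 + l
u(C, T) = 4/C
E(d, w) = d - (-1 + d)/(d + w)
(u(6, -5)*E(v(5), -5))*W(-3, 5) = ((4/6)*((1 + 1**2 - 1*1 + 1*(-5))/(1 - 5)))*(3 - 3) = ((4*(1/6))*((1 + 1 - 1 - 5)/(-4)))*0 = (2*(-1/4*(-4))/3)*0 = ((2/3)*1)*0 = (2/3)*0 = 0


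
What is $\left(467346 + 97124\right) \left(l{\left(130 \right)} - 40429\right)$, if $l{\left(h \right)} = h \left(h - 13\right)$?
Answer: $-14235368930$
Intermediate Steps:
$l{\left(h \right)} = h \left(-13 + h\right)$
$\left(467346 + 97124\right) \left(l{\left(130 \right)} - 40429\right) = \left(467346 + 97124\right) \left(130 \left(-13 + 130\right) - 40429\right) = 564470 \left(130 \cdot 117 - 40429\right) = 564470 \left(15210 - 40429\right) = 564470 \left(-25219\right) = -14235368930$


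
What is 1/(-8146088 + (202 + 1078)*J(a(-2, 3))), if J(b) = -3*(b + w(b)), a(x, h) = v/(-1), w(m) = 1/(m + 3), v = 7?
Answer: -1/8118248 ≈ -1.2318e-7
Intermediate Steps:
w(m) = 1/(3 + m)
a(x, h) = -7 (a(x, h) = 7/(-1) = 7*(-1) = -7)
J(b) = -3*b - 3/(3 + b) (J(b) = -3*(b + 1/(3 + b)) = -3*b - 3/(3 + b))
1/(-8146088 + (202 + 1078)*J(a(-2, 3))) = 1/(-8146088 + (202 + 1078)*(3*(-1 - 1*(-7)*(3 - 7))/(3 - 7))) = 1/(-8146088 + 1280*(3*(-1 - 1*(-7)*(-4))/(-4))) = 1/(-8146088 + 1280*(3*(-¼)*(-1 - 28))) = 1/(-8146088 + 1280*(3*(-¼)*(-29))) = 1/(-8146088 + 1280*(87/4)) = 1/(-8146088 + 27840) = 1/(-8118248) = -1/8118248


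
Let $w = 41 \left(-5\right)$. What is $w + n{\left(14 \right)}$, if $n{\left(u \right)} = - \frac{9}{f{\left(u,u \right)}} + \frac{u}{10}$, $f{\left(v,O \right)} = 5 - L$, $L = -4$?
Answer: $- \frac{1023}{5} \approx -204.6$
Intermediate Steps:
$w = -205$
$f{\left(v,O \right)} = 9$ ($f{\left(v,O \right)} = 5 - -4 = 5 + 4 = 9$)
$n{\left(u \right)} = -1 + \frac{u}{10}$ ($n{\left(u \right)} = - \frac{9}{9} + \frac{u}{10} = \left(-9\right) \frac{1}{9} + u \frac{1}{10} = -1 + \frac{u}{10}$)
$w + n{\left(14 \right)} = -205 + \left(-1 + \frac{1}{10} \cdot 14\right) = -205 + \left(-1 + \frac{7}{5}\right) = -205 + \frac{2}{5} = - \frac{1023}{5}$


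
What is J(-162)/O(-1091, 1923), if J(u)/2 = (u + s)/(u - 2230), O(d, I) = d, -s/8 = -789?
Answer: 3075/652418 ≈ 0.0047132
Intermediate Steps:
s = 6312 (s = -8*(-789) = 6312)
J(u) = 2*(6312 + u)/(-2230 + u) (J(u) = 2*((u + 6312)/(u - 2230)) = 2*((6312 + u)/(-2230 + u)) = 2*(6312 + u)/(-2230 + u))
J(-162)/O(-1091, 1923) = (2*(6312 - 162)/(-2230 - 162))/(-1091) = (2*6150/(-2392))*(-1/1091) = (2*(-1/2392)*6150)*(-1/1091) = -3075/598*(-1/1091) = 3075/652418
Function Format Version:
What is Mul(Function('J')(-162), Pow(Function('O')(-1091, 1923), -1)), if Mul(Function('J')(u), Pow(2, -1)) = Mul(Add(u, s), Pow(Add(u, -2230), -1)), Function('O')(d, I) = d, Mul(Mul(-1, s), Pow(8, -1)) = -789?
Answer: Rational(3075, 652418) ≈ 0.0047132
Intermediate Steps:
s = 6312 (s = Mul(-8, -789) = 6312)
Function('J')(u) = Mul(2, Pow(Add(-2230, u), -1), Add(6312, u)) (Function('J')(u) = Mul(2, Mul(Add(u, 6312), Pow(Add(u, -2230), -1))) = Mul(2, Mul(Add(6312, u), Pow(Add(-2230, u), -1))) = Mul(2, Mul(Pow(Add(-2230, u), -1), Add(6312, u))) = Mul(2, Pow(Add(-2230, u), -1), Add(6312, u)))
Mul(Function('J')(-162), Pow(Function('O')(-1091, 1923), -1)) = Mul(Mul(2, Pow(Add(-2230, -162), -1), Add(6312, -162)), Pow(-1091, -1)) = Mul(Mul(2, Pow(-2392, -1), 6150), Rational(-1, 1091)) = Mul(Mul(2, Rational(-1, 2392), 6150), Rational(-1, 1091)) = Mul(Rational(-3075, 598), Rational(-1, 1091)) = Rational(3075, 652418)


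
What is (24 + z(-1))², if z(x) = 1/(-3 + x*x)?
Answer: 2209/4 ≈ 552.25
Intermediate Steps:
z(x) = 1/(-3 + x²)
(24 + z(-1))² = (24 + 1/(-3 + (-1)²))² = (24 + 1/(-3 + 1))² = (24 + 1/(-2))² = (24 - ½)² = (47/2)² = 2209/4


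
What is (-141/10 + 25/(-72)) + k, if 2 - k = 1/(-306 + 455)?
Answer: -668029/53640 ≈ -12.454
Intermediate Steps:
k = 297/149 (k = 2 - 1/(-306 + 455) = 2 - 1/149 = 297/149 ≈ 1.9933)
(-141/10 + 25/(-72)) + k = (-141/10 + 25/(-72)) + 297/149 = (-141*⅒ + 25*(-1/72)) + 297/149 = (-141/10 - 25/72) + 297/149 = -5201/360 + 297/149 = -668029/53640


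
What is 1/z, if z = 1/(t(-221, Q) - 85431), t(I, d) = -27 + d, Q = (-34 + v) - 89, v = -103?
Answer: -85684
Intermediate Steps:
Q = -226 (Q = (-34 - 103) - 89 = -137 - 89 = -226)
z = -1/85684 (z = 1/((-27 - 226) - 85431) = 1/(-253 - 85431) = 1/(-85684) = -1/85684 ≈ -1.1671e-5)
1/z = 1/(-1/85684) = -85684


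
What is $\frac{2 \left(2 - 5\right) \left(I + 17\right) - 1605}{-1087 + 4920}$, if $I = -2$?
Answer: $- \frac{1695}{3833} \approx -0.44221$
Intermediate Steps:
$\frac{2 \left(2 - 5\right) \left(I + 17\right) - 1605}{-1087 + 4920} = \frac{2 \left(2 - 5\right) \left(-2 + 17\right) - 1605}{-1087 + 4920} = \frac{2 \left(-3\right) 15 - 1605}{3833} = \left(\left(-6\right) 15 - 1605\right) \frac{1}{3833} = \left(-90 - 1605\right) \frac{1}{3833} = \left(-1695\right) \frac{1}{3833} = - \frac{1695}{3833}$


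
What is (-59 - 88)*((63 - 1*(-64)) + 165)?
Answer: -42924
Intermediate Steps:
(-59 - 88)*((63 - 1*(-64)) + 165) = -147*((63 + 64) + 165) = -147*(127 + 165) = -147*292 = -42924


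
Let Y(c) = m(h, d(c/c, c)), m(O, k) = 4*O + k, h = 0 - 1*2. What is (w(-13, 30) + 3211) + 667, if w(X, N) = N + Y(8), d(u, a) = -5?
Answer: 3895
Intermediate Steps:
h = -2 (h = 0 - 2 = -2)
m(O, k) = k + 4*O
Y(c) = -13 (Y(c) = -5 + 4*(-2) = -5 - 8 = -13)
w(X, N) = -13 + N (w(X, N) = N - 13 = -13 + N)
(w(-13, 30) + 3211) + 667 = ((-13 + 30) + 3211) + 667 = (17 + 3211) + 667 = 3228 + 667 = 3895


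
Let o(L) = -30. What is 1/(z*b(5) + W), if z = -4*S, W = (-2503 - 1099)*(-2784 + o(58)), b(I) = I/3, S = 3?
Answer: 1/10136008 ≈ 9.8658e-8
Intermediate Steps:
b(I) = I/3 (b(I) = I*(1/3) = I/3)
W = 10136028 (W = (-2503 - 1099)*(-2784 - 30) = -3602*(-2814) = 10136028)
z = -12 (z = -4*3 = -12)
1/(z*b(5) + W) = 1/(-4*5 + 10136028) = 1/(-12*5/3 + 10136028) = 1/(-20 + 10136028) = 1/10136008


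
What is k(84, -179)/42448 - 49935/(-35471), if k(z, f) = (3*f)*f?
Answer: 5529219813/1505673008 ≈ 3.6723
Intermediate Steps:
k(z, f) = 3*f**2
k(84, -179)/42448 - 49935/(-35471) = (3*(-179)**2)/42448 - 49935/(-35471) = (3*32041)*(1/42448) - 49935*(-1/35471) = 96123*(1/42448) + 49935/35471 = 96123/42448 + 49935/35471 = 5529219813/1505673008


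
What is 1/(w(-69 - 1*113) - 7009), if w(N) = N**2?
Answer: 1/26115 ≈ 3.8292e-5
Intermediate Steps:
1/(w(-69 - 1*113) - 7009) = 1/((-69 - 1*113)**2 - 7009) = 1/((-69 - 113)**2 - 7009) = 1/((-182)**2 - 7009) = 1/(33124 - 7009) = 1/26115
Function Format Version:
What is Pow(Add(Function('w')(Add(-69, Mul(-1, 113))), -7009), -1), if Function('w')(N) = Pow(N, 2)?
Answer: Rational(1, 26115) ≈ 3.8292e-5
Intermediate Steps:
Pow(Add(Function('w')(Add(-69, Mul(-1, 113))), -7009), -1) = Pow(Add(Pow(Add(-69, Mul(-1, 113)), 2), -7009), -1) = Pow(Add(Pow(Add(-69, -113), 2), -7009), -1) = Pow(Add(Pow(-182, 2), -7009), -1) = Pow(Add(33124, -7009), -1) = Pow(26115, -1) = Rational(1, 26115)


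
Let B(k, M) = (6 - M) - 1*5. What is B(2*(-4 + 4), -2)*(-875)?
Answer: -2625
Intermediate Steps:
B(k, M) = 1 - M (B(k, M) = (6 - M) - 5 = 1 - M)
B(2*(-4 + 4), -2)*(-875) = (1 - 1*(-2))*(-875) = (1 + 2)*(-875) = 3*(-875) = -2625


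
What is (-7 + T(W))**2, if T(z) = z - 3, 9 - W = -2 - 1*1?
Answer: 4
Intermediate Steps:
W = 12 (W = 9 - (-2 - 1*1) = 9 - (-2 - 1) = 9 - 1*(-3) = 9 + 3 = 12)
T(z) = -3 + z
(-7 + T(W))**2 = (-7 + (-3 + 12))**2 = (-7 + 9)**2 = 2**2 = 4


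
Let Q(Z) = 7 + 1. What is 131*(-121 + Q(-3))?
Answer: -14803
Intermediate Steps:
Q(Z) = 8
131*(-121 + Q(-3)) = 131*(-121 + 8) = 131*(-113) = -14803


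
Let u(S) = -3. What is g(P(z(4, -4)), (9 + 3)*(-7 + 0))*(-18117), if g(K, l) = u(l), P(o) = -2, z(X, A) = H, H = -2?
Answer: 54351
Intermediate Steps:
z(X, A) = -2
g(K, l) = -3
g(P(z(4, -4)), (9 + 3)*(-7 + 0))*(-18117) = -3*(-18117) = 54351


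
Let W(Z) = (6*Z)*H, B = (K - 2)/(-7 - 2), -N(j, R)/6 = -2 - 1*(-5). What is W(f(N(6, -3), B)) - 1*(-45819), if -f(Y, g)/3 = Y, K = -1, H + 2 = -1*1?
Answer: 44847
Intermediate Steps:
N(j, R) = -18 (N(j, R) = -6*(-2 - 1*(-5)) = -6*(-2 + 5) = -6*3 = -18)
H = -3 (H = -2 - 1*1 = -2 - 1 = -3)
B = 1/3 (B = (-1 - 2)/(-7 - 2) = -3/(-9) = -3*(-1/9) = 1/3 ≈ 0.33333)
f(Y, g) = -3*Y
W(Z) = -18*Z (W(Z) = (6*Z)*(-3) = -18*Z)
W(f(N(6, -3), B)) - 1*(-45819) = -(-54)*(-18) - 1*(-45819) = -18*54 + 45819 = -972 + 45819 = 44847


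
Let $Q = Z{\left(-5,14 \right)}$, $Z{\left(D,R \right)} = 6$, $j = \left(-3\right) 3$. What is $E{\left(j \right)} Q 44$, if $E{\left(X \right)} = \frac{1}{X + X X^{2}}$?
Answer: $- \frac{44}{123} \approx -0.35772$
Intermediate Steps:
$j = -9$
$E{\left(X \right)} = \frac{1}{X + X^{3}}$
$Q = 6$
$E{\left(j \right)} Q 44 = \frac{1}{-9 + \left(-9\right)^{3}} \cdot 6 \cdot 44 = \frac{1}{-9 - 729} \cdot 6 \cdot 44 = \frac{1}{-738} \cdot 6 \cdot 44 = \left(- \frac{1}{738}\right) 6 \cdot 44 = \left(- \frac{1}{123}\right) 44 = - \frac{44}{123}$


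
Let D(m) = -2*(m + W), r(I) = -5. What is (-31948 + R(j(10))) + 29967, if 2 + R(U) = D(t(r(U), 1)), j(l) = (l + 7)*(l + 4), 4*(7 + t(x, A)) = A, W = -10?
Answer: -3899/2 ≈ -1949.5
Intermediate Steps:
t(x, A) = -7 + A/4
j(l) = (4 + l)*(7 + l) (j(l) = (7 + l)*(4 + l) = (4 + l)*(7 + l))
D(m) = 20 - 2*m (D(m) = -2*(m - 10) = -2*(-10 + m) = 20 - 2*m)
R(U) = 63/2 (R(U) = -2 + (20 - 2*(-7 + (¼)*1)) = -2 + (20 - 2*(-7 + ¼)) = -2 + (20 - 2*(-27/4)) = -2 + (20 + 27/2) = -2 + 67/2 = 63/2)
(-31948 + R(j(10))) + 29967 = (-31948 + 63/2) + 29967 = -63833/2 + 29967 = -3899/2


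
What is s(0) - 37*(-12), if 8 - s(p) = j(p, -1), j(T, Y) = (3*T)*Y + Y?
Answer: 453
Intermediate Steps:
j(T, Y) = Y + 3*T*Y (j(T, Y) = 3*T*Y + Y = Y + 3*T*Y)
s(p) = 9 + 3*p (s(p) = 8 - (-1)*(1 + 3*p) = 8 - (-1 - 3*p) = 8 + (1 + 3*p) = 9 + 3*p)
s(0) - 37*(-12) = (9 + 3*0) - 37*(-12) = (9 + 0) + 444 = 9 + 444 = 453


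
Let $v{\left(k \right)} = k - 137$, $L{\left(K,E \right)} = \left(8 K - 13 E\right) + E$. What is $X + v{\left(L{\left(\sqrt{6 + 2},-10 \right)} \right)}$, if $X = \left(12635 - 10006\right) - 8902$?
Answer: $-6290 + 16 \sqrt{2} \approx -6267.4$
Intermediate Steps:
$L{\left(K,E \right)} = - 12 E + 8 K$ ($L{\left(K,E \right)} = \left(- 13 E + 8 K\right) + E = - 12 E + 8 K$)
$X = -6273$ ($X = 2629 - 8902 = -6273$)
$v{\left(k \right)} = -137 + k$
$X + v{\left(L{\left(\sqrt{6 + 2},-10 \right)} \right)} = -6273 - \left(17 - 8 \sqrt{6 + 2}\right) = -6273 - \left(17 - 16 \sqrt{2}\right) = -6290 + 16 \sqrt{2}$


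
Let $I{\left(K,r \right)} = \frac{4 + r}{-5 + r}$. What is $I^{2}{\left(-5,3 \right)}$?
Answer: $\frac{49}{4} \approx 12.25$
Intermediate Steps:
$I{\left(K,r \right)} = \frac{4 + r}{-5 + r}$
$I^{2}{\left(-5,3 \right)} = \left(\frac{4 + 3}{-5 + 3}\right)^{2} = \left(\frac{1}{-2} \cdot 7\right)^{2} = \left(\left(- \frac{1}{2}\right) 7\right)^{2} = \left(- \frac{7}{2}\right)^{2} = \frac{49}{4}$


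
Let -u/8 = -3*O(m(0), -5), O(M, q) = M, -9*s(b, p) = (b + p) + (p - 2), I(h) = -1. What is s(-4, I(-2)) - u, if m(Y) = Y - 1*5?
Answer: 1088/9 ≈ 120.89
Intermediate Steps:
m(Y) = -5 + Y (m(Y) = Y - 5 = -5 + Y)
s(b, p) = 2/9 - 2*p/9 - b/9 (s(b, p) = -((b + p) + (p - 2))/9 = -((b + p) + (-2 + p))/9 = -(-2 + b + 2*p)/9 = 2/9 - 2*p/9 - b/9)
u = -120 (u = -(-24)*(-5 + 0) = -(-24)*(-5) = -8*15 = -120)
s(-4, I(-2)) - u = (2/9 - 2/9*(-1) - ⅑*(-4)) - 1*(-120) = (2/9 + 2/9 + 4/9) + 120 = 8/9 + 120 = 1088/9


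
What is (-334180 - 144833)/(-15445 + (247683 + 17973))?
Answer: -479013/250211 ≈ -1.9144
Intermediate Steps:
(-334180 - 144833)/(-15445 + (247683 + 17973)) = -479013/(-15445 + 265656) = -479013/250211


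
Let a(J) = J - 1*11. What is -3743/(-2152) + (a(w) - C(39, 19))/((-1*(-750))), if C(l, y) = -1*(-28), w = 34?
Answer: 279649/161400 ≈ 1.7326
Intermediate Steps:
C(l, y) = 28
a(J) = -11 + J (a(J) = J - 11 = -11 + J)
-3743/(-2152) + (a(w) - C(39, 19))/((-1*(-750))) = -3743/(-2152) + ((-11 + 34) - 1*28)/((-1*(-750))) = -3743*(-1/2152) + (23 - 28)/750 = 3743/2152 - 5*1/750 = 3743/2152 - 1/150 = 279649/161400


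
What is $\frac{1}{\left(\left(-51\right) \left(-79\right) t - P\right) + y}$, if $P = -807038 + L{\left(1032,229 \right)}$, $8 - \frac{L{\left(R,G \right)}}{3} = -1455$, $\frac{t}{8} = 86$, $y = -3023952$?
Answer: $\frac{1}{550649} \approx 1.816 \cdot 10^{-6}$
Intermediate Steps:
$t = 688$ ($t = 8 \cdot 86 = 688$)
$L{\left(R,G \right)} = 4389$ ($L{\left(R,G \right)} = 24 - -4365 = 24 + 4365 = 4389$)
$P = -802649$ ($P = -807038 + 4389 = -802649$)
$\frac{1}{\left(\left(-51\right) \left(-79\right) t - P\right) + y} = \frac{1}{\left(\left(-51\right) \left(-79\right) 688 - -802649\right) - 3023952} = \frac{1}{\left(4029 \cdot 688 + 802649\right) - 3023952} = \frac{1}{\left(2771952 + 802649\right) - 3023952} = \frac{1}{3574601 - 3023952} = \frac{1}{550649}$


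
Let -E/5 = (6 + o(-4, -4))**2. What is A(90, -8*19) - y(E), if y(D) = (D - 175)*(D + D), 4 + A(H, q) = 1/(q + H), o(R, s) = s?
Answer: -483849/62 ≈ -7804.0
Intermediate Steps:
A(H, q) = -4 + 1/(H + q) (A(H, q) = -4 + 1/(q + H) = -4 + 1/(H + q))
E = -20 (E = -5*(6 - 4)**2 = -5*2**2 = -5*4 = -20)
y(D) = 2*D*(-175 + D) (y(D) = (-175 + D)*(2*D) = 2*D*(-175 + D))
A(90, -8*19) - y(E) = (1 - 4*90 - (-32)*19)/(90 - 8*19) - 2*(-20)*(-175 - 20) = (1 - 360 - 4*(-152))/(90 - 152) - 2*(-20)*(-195) = (1 - 360 + 608)/(-62) - 1*7800 = -1/62*249 - 7800 = -249/62 - 7800 = -483849/62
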